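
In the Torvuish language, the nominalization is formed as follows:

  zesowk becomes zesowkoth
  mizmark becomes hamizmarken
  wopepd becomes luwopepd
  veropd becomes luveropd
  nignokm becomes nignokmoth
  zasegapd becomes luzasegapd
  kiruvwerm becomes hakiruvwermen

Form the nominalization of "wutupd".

luwutupd

mizmark and zesowk both end in -k yet inflect differently (hamizmarken, zesowkoth), so the final letter is not what conditions the rule; the second-to-last letter is.
"wutupd" has second-to-last letter 'p'. The stems whose second-to-last letter is 'p' (veropd → luveropd, zasegapd → luzasegapd, wopepd → luwopepd) add the prefix lu-.
The other patterns: stems whose second-to-last letter is 'r' add ha- … -en around the stem; stems whose second-to-last letter is 'k' or 'w' add -oth.
So wutupd → luwutupd.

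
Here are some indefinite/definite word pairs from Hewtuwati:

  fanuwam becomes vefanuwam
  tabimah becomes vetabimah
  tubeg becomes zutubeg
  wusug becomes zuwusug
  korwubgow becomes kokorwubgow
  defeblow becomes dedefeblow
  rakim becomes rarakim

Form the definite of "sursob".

fanuwam and rakim both end in -m yet inflect differently (vefanuwam, rarakim), so the final letter is not what conditions the rule; the last vowel is.
"sursob" has last vowel 'o'. The stems whose last vowel is 'o' (korwubgow → kokorwubgow, defeblow → dedefeblow) repeat the first consonant+vowel as a prefix.
So sursob → susursob.

susursob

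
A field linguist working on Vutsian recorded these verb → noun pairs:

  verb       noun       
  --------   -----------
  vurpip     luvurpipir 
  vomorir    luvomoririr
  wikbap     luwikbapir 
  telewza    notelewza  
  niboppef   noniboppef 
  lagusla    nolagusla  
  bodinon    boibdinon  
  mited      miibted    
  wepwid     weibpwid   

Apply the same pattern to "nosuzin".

noibsuzin

niboppef and mited both have last vowel 'e' yet inflect differently (noniboppef, miibted), so the last vowel is not what conditions the rule; the final letter is.
"nosuzin" ends in -n. The one such stem in the data (bodinon → boibdinon) inserts -ib- after the first vowel (as do mited, wepwid), so the same rule applies.
So nosuzin → noibsuzin.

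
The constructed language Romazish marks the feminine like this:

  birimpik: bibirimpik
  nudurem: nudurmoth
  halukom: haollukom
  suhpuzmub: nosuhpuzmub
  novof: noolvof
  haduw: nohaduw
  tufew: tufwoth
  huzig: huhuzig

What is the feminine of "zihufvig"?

"zihufvig" has last vowel 'i'. The stems whose last vowel is 'i' (huzig → huhuzig, birimpik → bibirimpik) repeat the first consonant+vowel as a prefix.
So zihufvig → zizihufvig.

zizihufvig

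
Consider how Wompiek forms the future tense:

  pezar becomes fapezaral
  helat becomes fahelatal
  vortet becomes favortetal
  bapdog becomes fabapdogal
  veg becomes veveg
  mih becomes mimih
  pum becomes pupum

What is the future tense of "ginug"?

faginugal

bapdog and veg both end in -g yet inflect differently (fabapdogal, veveg), so the final letter is not what conditions the rule; the number of vowels is.
"ginug" has 2 vowels. The stems with 2 vowels (pezar → fapezaral, helat → fahelatal, vortet → favortetal) add fa- … -al around the stem.
So ginug → faginugal.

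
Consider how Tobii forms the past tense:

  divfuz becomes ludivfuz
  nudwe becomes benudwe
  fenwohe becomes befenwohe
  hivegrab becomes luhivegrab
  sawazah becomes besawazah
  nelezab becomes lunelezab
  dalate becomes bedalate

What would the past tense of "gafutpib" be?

hivegrab and sawazah both have last vowel 'a' yet inflect differently (luhivegrab, besawazah), so the last vowel is not what conditions the rule; the final letter is.
"gafutpib" ends in -b. The stems ending in -b (hivegrab → luhivegrab, nelezab → lunelezab) add the prefix lu-.
The other pattern: stems ending in -e or -h add the prefix be-.
So gafutpib → lugafutpib.

lugafutpib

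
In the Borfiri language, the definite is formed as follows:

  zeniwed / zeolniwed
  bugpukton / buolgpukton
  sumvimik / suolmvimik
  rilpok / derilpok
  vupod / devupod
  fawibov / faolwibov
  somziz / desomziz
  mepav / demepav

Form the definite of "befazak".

beolfazak

fawibov and mepav both end in -v yet inflect differently (faolwibov, demepav), so the final letter is not what conditions the rule; the number of vowels is.
"befazak" has 3 vowels. The stems with 3 vowels (bugpukton → buolgpukton, fawibov → faolwibov, zeniwed → zeolniwed) insert -ol- after the first vowel.
The other pattern: stems with 2 vowels add the prefix de-.
So befazak → beolfazak.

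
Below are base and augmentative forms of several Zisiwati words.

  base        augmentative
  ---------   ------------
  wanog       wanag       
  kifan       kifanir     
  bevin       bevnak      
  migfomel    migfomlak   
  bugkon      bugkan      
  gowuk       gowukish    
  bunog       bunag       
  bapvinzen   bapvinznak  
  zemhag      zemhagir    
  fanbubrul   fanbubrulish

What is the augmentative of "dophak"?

dophakir

"dophak" has last vowel 'a'. The stems whose last vowel is 'a' (kifan → kifanir, zemhag → zemhagir) add -ir.
So dophak → dophakir.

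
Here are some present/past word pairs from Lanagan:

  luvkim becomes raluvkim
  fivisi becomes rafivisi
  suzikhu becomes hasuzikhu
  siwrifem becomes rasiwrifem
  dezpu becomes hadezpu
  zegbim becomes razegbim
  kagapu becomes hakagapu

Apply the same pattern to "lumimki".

ralumimki

"lumimki" ends in -i. The one such stem in the data (fivisi → rafivisi) adds the prefix ra-, so the same rule applies.
So lumimki → ralumimki.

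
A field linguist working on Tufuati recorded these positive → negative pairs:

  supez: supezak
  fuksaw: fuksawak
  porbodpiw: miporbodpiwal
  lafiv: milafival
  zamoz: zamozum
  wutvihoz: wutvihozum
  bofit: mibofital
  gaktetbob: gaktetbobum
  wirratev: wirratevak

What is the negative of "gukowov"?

gukowovum

zamoz and supez both end in -z yet inflect differently (zamozum, supezak), so the final letter is not what conditions the rule; the last vowel is.
"gukowov" has last vowel 'o'. The stems whose last vowel is 'o' (gaktetbob → gaktetbobum, zamoz → zamozum, wutvihoz → wutvihozum) add -um.
The other patterns: stems whose last vowel is 'i' add mi- … -al around the stem; stems whose last vowel is 'a' or 'e' add -ak.
So gukowov → gukowovum.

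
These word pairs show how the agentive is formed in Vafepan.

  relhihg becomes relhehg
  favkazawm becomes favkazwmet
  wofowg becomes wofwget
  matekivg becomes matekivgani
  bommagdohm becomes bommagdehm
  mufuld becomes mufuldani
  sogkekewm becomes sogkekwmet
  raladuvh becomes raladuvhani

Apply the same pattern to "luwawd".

luwwdet

bommagdohm and favkazawm both end in -m yet inflect differently (bommagdehm, favkazwmet), so the final letter is not what conditions the rule; the second-to-last letter is.
"luwawd" has second-to-last letter 'w'. The stems whose second-to-last letter is 'w' (favkazawm → favkazwmet, sogkekewm → sogkekwmet, wofowg → wofwget) delete the last vowel and add -et.
So luwawd → luwwdet.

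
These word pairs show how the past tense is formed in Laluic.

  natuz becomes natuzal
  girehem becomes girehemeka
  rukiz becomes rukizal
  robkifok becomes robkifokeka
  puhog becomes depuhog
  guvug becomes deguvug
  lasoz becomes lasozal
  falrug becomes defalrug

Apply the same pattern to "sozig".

desozig

falrug and natuz both have last vowel 'u' yet inflect differently (defalrug, natuzal), so the last vowel is not what conditions the rule; the final letter is.
"sozig" ends in -g. The stems ending in -g (falrug → defalrug, puhog → depuhog, guvug → deguvug) add the prefix de-.
The other patterns: stems ending in -z add -al; stems ending in -k or -m add -eka.
So sozig → desozig.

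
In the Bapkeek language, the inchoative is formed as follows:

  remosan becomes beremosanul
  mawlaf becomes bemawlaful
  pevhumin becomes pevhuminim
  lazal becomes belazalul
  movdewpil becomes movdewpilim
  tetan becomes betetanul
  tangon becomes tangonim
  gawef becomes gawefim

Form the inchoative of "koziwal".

tetan and tangon both end in -n yet inflect differently (betetanul, tangonim), so the final letter is not what conditions the rule; the last vowel is.
"koziwal" has last vowel 'a'. The stems whose last vowel is 'a' (mawlaf → bemawlaful, tetan → betetanul, lazal → belazalul) add be- … -ul around the stem.
So koziwal → bekoziwalul.

bekoziwalul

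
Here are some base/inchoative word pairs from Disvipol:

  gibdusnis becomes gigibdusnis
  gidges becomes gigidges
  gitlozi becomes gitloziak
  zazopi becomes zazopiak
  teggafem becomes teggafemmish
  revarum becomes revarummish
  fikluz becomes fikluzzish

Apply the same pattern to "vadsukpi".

"vadsukpi" ends in -i. The stems ending in -i (gitlozi → gitloziak, zazopi → zazopiak) add -ak.
So vadsukpi → vadsukpiak.

vadsukpiak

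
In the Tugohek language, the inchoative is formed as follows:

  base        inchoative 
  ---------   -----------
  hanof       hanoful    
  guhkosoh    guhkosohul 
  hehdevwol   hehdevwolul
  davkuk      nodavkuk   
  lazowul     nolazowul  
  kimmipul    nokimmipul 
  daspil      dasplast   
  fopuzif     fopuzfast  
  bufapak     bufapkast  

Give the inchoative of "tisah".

tishast

hehdevwol and lazowul both end in -l yet inflect differently (hehdevwolul, nolazowul), so the final letter is not what conditions the rule; the last vowel is.
"tisah" has last vowel 'a'. The one such stem in the data (bufapak → bufapkast) deletes the last vowel and adds -ast (as do daspil, fopuzif), so the same rule applies.
The other patterns: stems whose last vowel is 'o' add -ul; stems whose last vowel is 'u' add the prefix no-.
So tisah → tishast.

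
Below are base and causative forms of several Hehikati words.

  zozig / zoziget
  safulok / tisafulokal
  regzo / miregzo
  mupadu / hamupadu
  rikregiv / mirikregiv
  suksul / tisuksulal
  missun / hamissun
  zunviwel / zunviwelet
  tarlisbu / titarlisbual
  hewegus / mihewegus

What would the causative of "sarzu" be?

"sarzu" begins with s-. The stems beginning with s- (suksul → tisuksulal, safulok → tisafulokal) add ti- … -al around the stem.
So sarzu → tisarzual.

tisarzual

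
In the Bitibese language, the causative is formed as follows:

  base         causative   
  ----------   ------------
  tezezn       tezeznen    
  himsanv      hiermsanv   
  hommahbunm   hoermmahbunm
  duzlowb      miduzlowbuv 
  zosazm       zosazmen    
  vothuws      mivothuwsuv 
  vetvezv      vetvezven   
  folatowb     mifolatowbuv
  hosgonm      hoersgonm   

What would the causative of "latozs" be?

latozsen

vetvezv and himsanv both end in -v yet inflect differently (vetvezven, hiermsanv), so the final letter is not what conditions the rule; the second-to-last letter is.
"latozs" has second-to-last letter 'z'. The stems whose second-to-last letter is 'z' (tezezn → tezeznen, vetvezv → vetvezven, zosazm → zosazmen) add -en.
The other patterns: stems whose second-to-last letter is 'n' insert -er- after the first vowel; stems whose second-to-last letter is 'w' add mi- … -uv around the stem.
So latozs → latozsen.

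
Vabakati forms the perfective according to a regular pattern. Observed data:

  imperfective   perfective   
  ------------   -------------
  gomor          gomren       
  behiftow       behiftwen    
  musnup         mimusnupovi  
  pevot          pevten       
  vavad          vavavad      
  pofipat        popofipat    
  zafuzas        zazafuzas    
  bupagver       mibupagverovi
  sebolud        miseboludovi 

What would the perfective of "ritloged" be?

"ritloged" has last vowel 'e'. The one such stem in the data (bupagver → mibupagverovi) adds mi- … -ovi around the stem, so the same rule applies.
So ritloged → miritlogedovi.

miritlogedovi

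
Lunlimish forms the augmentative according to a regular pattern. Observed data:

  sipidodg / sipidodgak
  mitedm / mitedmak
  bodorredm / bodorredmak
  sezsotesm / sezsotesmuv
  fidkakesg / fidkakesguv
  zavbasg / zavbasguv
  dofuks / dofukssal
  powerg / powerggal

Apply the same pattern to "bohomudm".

mitedm and sezsotesm both end in -m yet inflect differently (mitedmak, sezsotesmuv), so the final letter is not what conditions the rule; the second-to-last letter is.
"bohomudm" has second-to-last letter 'd'. The stems whose second-to-last letter is 'd' (sipidodg → sipidodgak, mitedm → mitedmak, bodorredm → bodorredmak) add -ak.
So bohomudm → bohomudmak.

bohomudmak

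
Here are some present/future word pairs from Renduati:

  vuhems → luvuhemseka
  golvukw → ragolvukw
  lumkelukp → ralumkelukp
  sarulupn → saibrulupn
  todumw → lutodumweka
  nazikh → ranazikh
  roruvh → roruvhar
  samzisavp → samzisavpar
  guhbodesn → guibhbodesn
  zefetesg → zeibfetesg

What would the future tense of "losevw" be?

losevwar

"losevw" has second-to-last letter 'v'. The stems whose second-to-last letter is 'v' (roruvh → roruvhar, samzisavp → samzisavpar) add -ar.
The other patterns: stems whose second-to-last letter is 'm' add lu- … -eka around the stem; stems whose second-to-last letter is 'k' add the prefix ra-; stems whose second-to-last letter is 'p' or 's' insert -ib- after the first vowel.
So losevw → losevwar.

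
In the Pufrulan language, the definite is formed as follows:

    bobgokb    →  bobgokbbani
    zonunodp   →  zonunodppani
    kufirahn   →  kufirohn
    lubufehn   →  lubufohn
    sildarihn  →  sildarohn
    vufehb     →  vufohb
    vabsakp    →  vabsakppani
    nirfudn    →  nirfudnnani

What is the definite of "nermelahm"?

kufirahn and nirfudn both end in -n yet inflect differently (kufirohn, nirfudnnani), so the final letter is not what conditions the rule; the second-to-last letter is.
"nermelahm" has second-to-last letter 'h'. The stems whose second-to-last letter is 'h' (vufehb → vufohb, kufirahn → kufirohn, lubufehn → lubufohn) change the last vowel to 'o'.
The other pattern: stems whose second-to-last letter is 'd' or 'k' double the final consonant and add -ani.
So nermelahm → nermelohm.

nermelohm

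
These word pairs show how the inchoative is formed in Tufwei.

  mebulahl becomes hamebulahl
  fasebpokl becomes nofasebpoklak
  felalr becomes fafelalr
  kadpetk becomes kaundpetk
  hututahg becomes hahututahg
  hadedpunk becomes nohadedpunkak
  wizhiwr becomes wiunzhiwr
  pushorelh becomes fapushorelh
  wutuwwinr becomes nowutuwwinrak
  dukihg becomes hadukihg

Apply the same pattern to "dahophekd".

nodahophekdak

wizhiwr and felalr both end in -r yet inflect differently (wiunzhiwr, fafelalr), so the final letter is not what conditions the rule; the second-to-last letter is.
"dahophekd" has second-to-last letter 'k'. The one such stem in the data (fasebpokl → nofasebpoklak) adds no- … -ak around the stem, so the same rule applies.
The other patterns: stems whose second-to-last letter is 'h' add the prefix ha-; stems whose second-to-last letter is 't' or 'w' insert -un- after the first vowel; stems whose second-to-last letter is 'l' add the prefix fa-.
So dahophekd → nodahophekdak.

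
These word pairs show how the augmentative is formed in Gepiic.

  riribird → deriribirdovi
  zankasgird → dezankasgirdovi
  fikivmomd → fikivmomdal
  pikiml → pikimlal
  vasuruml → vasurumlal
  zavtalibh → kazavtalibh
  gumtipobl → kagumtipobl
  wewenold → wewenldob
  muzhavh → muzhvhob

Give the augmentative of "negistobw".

"negistobw" has second-to-last letter 'b'. The stems whose second-to-last letter is 'b' (zavtalibh → kazavtalibh, gumtipobl → kagumtipobl) add the prefix ka-.
So negistobw → kanegistobw.

kanegistobw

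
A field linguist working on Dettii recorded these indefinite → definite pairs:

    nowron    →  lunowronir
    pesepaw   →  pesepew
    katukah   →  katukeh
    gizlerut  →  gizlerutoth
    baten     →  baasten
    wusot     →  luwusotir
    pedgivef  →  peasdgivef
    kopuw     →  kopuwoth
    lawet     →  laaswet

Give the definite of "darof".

ludarofir

pesepaw and kopuw both end in -w yet inflect differently (pesepew, kopuwoth), so the final letter is not what conditions the rule; the last vowel is.
"darof" has last vowel 'o'. The stems whose last vowel is 'o' (nowron → lunowronir, wusot → luwusotir) add lu- … -ir around the stem.
The other patterns: stems whose last vowel is 'a' change the last vowel to 'e'; stems whose last vowel is 'u' add -oth; stems whose last vowel is 'e' insert -as- after the first vowel.
So darof → ludarofir.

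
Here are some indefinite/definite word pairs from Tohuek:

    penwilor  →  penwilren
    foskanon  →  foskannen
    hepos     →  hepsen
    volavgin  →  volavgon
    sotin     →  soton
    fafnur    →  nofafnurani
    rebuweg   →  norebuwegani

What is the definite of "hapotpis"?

foskanon and volavgin both end in -n yet inflect differently (foskannen, volavgon), so the final letter is not what conditions the rule; the last vowel is.
"hapotpis" has last vowel 'i'. The stems whose last vowel is 'i' (volavgin → volavgon, sotin → soton) change the last vowel to 'o'.
So hapotpis → hapotpos.

hapotpos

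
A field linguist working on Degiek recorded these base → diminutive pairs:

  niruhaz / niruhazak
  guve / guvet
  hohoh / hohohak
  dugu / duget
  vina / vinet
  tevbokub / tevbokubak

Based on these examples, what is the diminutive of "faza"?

fazet

vina and niruhaz both have last vowel 'a' yet inflect differently (vinet, niruhazak), so the last vowel is not what conditions the rule; whether the stem ends in a vowel or a consonant is.
"faza" ends in a vowel. The stems ending in a vowel (guve → guvet, dugu → duget, vina → vinet) drop the final letter and add -et.
So faza → fazet.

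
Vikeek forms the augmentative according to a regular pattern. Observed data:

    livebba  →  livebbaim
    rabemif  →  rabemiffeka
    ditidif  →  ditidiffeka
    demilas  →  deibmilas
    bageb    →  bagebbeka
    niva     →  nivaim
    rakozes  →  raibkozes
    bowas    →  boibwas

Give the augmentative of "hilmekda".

niva and bowas both have last vowel 'a' yet inflect differently (nivaim, boibwas), so the last vowel is not what conditions the rule; the final letter is.
"hilmekda" ends in -a. The stems ending in -a (niva → nivaim, livebba → livebbaim) add -im.
So hilmekda → hilmekdaim.

hilmekdaim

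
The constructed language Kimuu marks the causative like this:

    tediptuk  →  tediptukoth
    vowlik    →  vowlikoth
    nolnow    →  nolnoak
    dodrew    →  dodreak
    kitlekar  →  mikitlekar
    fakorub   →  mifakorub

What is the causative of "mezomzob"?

mimezomzob

tediptuk and fakorub both have last vowel 'u' yet inflect differently (tediptukoth, mifakorub), so the last vowel is not what conditions the rule; the final letter is.
"mezomzob" ends in -b. The one such stem in the data (fakorub → mifakorub) adds the prefix mi-, so the same rule applies.
So mezomzob → mimezomzob.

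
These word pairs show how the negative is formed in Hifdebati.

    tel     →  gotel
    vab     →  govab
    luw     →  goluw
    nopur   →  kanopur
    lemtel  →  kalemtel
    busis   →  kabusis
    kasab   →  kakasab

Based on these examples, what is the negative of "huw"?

gohuw

tel and lemtel both end in -l yet inflect differently (gotel, kalemtel), so the final letter is not what conditions the rule; the number of vowels is.
"huw" has 1 vowel. The stems with 1 vowel (tel → gotel, vab → govab, luw → goluw) add the prefix go-.
The other pattern: stems with 2 vowels add the prefix ka-.
So huw → gohuw.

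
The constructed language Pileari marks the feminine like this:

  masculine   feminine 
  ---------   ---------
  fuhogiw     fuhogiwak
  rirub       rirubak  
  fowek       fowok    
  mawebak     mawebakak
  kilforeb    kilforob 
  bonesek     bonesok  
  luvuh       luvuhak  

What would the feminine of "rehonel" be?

fowek and mawebak both end in -k yet inflect differently (fowok, mawebakak), so the final letter is not what conditions the rule; the last vowel is.
"rehonel" has last vowel 'e'. The stems whose last vowel is 'e' (kilforeb → kilforob, fowek → fowok, bonesek → bonesok) change the last vowel to 'o'.
The other pattern: stems whose last vowel is 'a', 'i' or 'u' add -ak.
So rehonel → rehonol.

rehonol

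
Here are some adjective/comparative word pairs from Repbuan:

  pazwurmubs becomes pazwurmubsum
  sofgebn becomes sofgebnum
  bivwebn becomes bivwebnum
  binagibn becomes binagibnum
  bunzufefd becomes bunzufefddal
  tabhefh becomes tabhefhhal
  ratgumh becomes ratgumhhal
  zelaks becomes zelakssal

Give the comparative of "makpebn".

pazwurmubs and zelaks both end in -s yet inflect differently (pazwurmubsum, zelakssal), so the final letter is not what conditions the rule; the second-to-last letter is.
"makpebn" has second-to-last letter 'b'. The stems whose second-to-last letter is 'b' (pazwurmubs → pazwurmubsum, sofgebn → sofgebnum, bivwebn → bivwebnum) add -um.
So makpebn → makpebnum.

makpebnum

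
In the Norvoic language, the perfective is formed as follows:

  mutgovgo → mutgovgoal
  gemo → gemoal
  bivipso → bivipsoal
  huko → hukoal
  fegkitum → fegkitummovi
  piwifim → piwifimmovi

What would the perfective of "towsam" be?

mutgovgo and fegkitum both have 3 vowels yet inflect differently (mutgovgoal, fegkitummovi), so the number of vowels is not what conditions the rule; the final letter is.
"towsam" ends in -m. The stems ending in -m (fegkitum → fegkitummovi, piwifim → piwifimmovi) double the final consonant and add -ovi.
The other pattern: stems ending in -o add -al.
So towsam → towsammovi.

towsammovi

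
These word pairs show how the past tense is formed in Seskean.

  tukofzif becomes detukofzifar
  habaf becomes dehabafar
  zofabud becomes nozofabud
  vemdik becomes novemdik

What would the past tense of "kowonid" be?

nokowonid

"kowonid" ends in -d. The one such stem in the data (zofabud → nozofabud) adds the prefix no-, so the same rule applies.
So kowonid → nokowonid.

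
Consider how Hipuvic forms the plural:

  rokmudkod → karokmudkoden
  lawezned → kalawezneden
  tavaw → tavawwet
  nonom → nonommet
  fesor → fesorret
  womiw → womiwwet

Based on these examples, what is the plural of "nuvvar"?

nuvvarret

rokmudkod and nonom both have last vowel 'o' yet inflect differently (karokmudkoden, nonommet), so the last vowel is not what conditions the rule; the final letter is.
"nuvvar" ends in -r. The one such stem in the data (fesor → fesorret) doubles the final consonant and adds -et (as do tavaw, nonom), so the same rule applies.
The other pattern: stems ending in -d add ka- … -en around the stem.
So nuvvar → nuvvarret.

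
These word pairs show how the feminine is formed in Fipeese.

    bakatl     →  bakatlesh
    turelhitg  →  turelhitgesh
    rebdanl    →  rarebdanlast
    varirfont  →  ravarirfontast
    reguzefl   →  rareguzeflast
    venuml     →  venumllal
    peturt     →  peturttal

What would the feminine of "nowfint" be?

bakatl and rebdanl both end in -l yet inflect differently (bakatlesh, rarebdanlast), so the final letter is not what conditions the rule; the second-to-last letter is.
"nowfint" has second-to-last letter 'n'. The stems whose second-to-last letter is 'n' (rebdanl → rarebdanlast, varirfont → ravarirfontast) add ra- … -ast around the stem.
So nowfint → ranowfintast.

ranowfintast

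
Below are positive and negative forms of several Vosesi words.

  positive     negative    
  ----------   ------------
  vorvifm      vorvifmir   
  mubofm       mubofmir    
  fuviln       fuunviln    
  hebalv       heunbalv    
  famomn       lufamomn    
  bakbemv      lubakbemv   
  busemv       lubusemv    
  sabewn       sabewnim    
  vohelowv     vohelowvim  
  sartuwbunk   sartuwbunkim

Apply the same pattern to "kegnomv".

"kegnomv" has second-to-last letter 'm'. The stems whose second-to-last letter is 'm' (famomn → lufamomn, bakbemv → lubakbemv, busemv → lubusemv) add the prefix lu-.
The other patterns: stems whose second-to-last letter is 'f' add -ir; stems whose second-to-last letter is 'l' insert -un- after the first vowel; stems whose second-to-last letter is 'n' or 'w' add -im.
So kegnomv → lukegnomv.

lukegnomv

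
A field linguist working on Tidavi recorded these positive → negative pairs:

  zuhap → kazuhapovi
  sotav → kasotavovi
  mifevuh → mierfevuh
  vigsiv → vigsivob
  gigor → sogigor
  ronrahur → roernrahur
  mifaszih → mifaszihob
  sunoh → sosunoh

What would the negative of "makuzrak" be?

sunoh and mifaszih both end in -h yet inflect differently (sosunoh, mifaszihob), so the final letter is not what conditions the rule; the last vowel is.
"makuzrak" has last vowel 'a'. The stems whose last vowel is 'a' (zuhap → kazuhapovi, sotav → kasotavovi) add ka- … -ovi around the stem.
The other patterns: stems whose last vowel is 'o' add the prefix so-; stems whose last vowel is 'i' add -ob; stems whose last vowel is 'u' insert -er- after the first vowel.
So makuzrak → kamakuzrakovi.

kamakuzrakovi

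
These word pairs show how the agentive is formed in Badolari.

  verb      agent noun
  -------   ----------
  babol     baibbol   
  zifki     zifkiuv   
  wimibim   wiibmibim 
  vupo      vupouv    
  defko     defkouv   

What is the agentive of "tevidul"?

teibvidul

wimibim and zifki both have last vowel 'i' yet inflect differently (wiibmibim, zifkiuv), so the last vowel is not what conditions the rule; whether the stem ends in a vowel or a consonant is.
"tevidul" ends in a consonant. The stems ending in a consonant (babol → baibbol, wimibim → wiibmibim) insert -ib- after the first vowel.
So tevidul → teibvidul.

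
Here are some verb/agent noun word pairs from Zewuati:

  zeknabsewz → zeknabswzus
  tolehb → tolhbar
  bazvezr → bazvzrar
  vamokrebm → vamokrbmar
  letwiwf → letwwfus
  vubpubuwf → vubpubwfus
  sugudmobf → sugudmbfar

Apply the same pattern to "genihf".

letwiwf and sugudmobf both end in -f yet inflect differently (letwwfus, sugudmbfar), so the final letter is not what conditions the rule; the second-to-last letter is.
"genihf" has second-to-last letter 'h'. The one such stem in the data (tolehb → tolhbar) deletes the last vowel and adds -ar (as do bazvezr, sugudmobf), so the same rule applies.
So genihf → genhfar.

genhfar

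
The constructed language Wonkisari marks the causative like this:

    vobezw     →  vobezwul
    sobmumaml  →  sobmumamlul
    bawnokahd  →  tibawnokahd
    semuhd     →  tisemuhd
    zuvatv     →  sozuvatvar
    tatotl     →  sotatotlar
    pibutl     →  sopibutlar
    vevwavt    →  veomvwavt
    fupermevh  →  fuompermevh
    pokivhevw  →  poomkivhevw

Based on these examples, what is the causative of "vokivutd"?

sobmumaml and tatotl both end in -l yet inflect differently (sobmumamlul, sotatotlar), so the final letter is not what conditions the rule; the second-to-last letter is.
"vokivutd" has second-to-last letter 't'. The stems whose second-to-last letter is 't' (zuvatv → sozuvatvar, tatotl → sotatotlar, pibutl → sopibutlar) add so- … -ar around the stem.
So vokivutd → sovokivutdar.

sovokivutdar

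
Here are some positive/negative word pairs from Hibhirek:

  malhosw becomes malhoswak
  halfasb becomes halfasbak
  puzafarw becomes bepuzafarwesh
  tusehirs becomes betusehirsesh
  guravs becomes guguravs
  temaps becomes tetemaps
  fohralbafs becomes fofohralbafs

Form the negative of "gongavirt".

malhosw and puzafarw both end in -w yet inflect differently (malhoswak, bepuzafarwesh), so the final letter is not what conditions the rule; the second-to-last letter is.
"gongavirt" has second-to-last letter 'r'. The stems whose second-to-last letter is 'r' (puzafarw → bepuzafarwesh, tusehirs → betusehirsesh) add be- … -esh around the stem.
So gongavirt → begongavirtesh.

begongavirtesh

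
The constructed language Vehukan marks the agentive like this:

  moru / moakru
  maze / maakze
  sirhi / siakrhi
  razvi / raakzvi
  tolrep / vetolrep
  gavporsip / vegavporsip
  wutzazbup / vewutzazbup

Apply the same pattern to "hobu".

"hobu" ends in a vowel. The stems ending in a vowel (moru → moakru, maze → maakze, sirhi → siakrhi) insert -ak- after the first vowel.
The other pattern: stems ending in a consonant add the prefix ve-.
So hobu → hoakbu.

hoakbu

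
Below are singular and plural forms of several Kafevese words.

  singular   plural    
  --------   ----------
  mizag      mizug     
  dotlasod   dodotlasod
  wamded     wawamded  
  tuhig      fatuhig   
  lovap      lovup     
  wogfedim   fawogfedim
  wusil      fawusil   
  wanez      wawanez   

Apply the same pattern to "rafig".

"rafig" has last vowel 'i'. The stems whose last vowel is 'i' (wusil → fawusil, wogfedim → fawogfedim, tuhig → fatuhig) add the prefix fa-.
So rafig → farafig.

farafig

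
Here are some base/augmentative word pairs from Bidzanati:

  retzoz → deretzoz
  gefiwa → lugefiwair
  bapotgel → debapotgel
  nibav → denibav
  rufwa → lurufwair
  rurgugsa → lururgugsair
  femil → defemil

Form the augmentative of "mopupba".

lumopupbair

rurgugsa and nibav both have last vowel 'a' yet inflect differently (lururgugsair, denibav), so the last vowel is not what conditions the rule; whether the stem ends in a vowel or a consonant is.
"mopupba" ends in a vowel. The stems ending in a vowel (rurgugsa → lururgugsair, rufwa → lurufwair, gefiwa → lugefiwair) add lu- … -ir around the stem.
So mopupba → lumopupbair.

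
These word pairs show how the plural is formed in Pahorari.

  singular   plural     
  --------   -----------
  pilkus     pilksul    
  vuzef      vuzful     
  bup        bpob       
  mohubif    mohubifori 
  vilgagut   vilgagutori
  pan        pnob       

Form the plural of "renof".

renful

"renof" has 2 vowels. The stems with 2 vowels (vuzef → vuzful, pilkus → pilksul) delete the last vowel and add -ul.
The other patterns: stems with 1 vowel delete the last vowel and add -ob; stems with 3 vowels add -ori.
So renof → renful.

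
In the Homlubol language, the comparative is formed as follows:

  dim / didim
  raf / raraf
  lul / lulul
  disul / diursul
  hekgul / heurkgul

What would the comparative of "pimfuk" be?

piurmfuk

"pimfuk" has 2 vowels. The stems with 2 vowels (hekgul → heurkgul, disul → diursul) insert -ur- after the first vowel.
The other pattern: stems with 1 vowel repeat the first consonant+vowel as a prefix.
So pimfuk → piurmfuk.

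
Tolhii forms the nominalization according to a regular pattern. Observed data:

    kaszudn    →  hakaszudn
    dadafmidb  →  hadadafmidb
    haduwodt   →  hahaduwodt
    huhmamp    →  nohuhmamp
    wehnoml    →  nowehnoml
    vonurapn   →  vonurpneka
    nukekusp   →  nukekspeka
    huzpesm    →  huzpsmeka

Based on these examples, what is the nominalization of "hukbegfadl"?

hahukbegfadl

"hukbegfadl" has second-to-last letter 'd'. The stems whose second-to-last letter is 'd' (kaszudn → hakaszudn, dadafmidb → hadadafmidb, haduwodt → hahaduwodt) add the prefix ha-.
The other patterns: stems whose second-to-last letter is 'm' add the prefix no-; stems whose second-to-last letter is 'p' or 's' delete the last vowel and add -eka.
So hukbegfadl → hahukbegfadl.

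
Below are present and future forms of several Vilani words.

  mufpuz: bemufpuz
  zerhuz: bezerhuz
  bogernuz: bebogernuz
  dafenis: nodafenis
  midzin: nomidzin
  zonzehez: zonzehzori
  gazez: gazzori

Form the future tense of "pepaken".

mufpuz and zonzehez both end in -z yet inflect differently (bemufpuz, zonzehzori), so the final letter is not what conditions the rule; the last vowel is.
"pepaken" has last vowel 'e'. The stems whose last vowel is 'e' (zonzehez → zonzehzori, gazez → gazzori) delete the last vowel and add -ori.
So pepaken → pepaknori.

pepaknori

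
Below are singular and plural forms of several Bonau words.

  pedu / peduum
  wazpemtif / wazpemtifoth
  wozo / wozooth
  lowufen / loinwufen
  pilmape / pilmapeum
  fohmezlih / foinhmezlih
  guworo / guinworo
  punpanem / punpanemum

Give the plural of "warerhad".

wozo and guworo both end in -o yet inflect differently (wozooth, guinworo), so the final letter is not what conditions the rule; the first letter is.
"warerhad" begins with w-. The stems beginning with w- (wozo → wozooth, wazpemtif → wazpemtifoth) add -oth.
So warerhad → warerhadoth.

warerhadoth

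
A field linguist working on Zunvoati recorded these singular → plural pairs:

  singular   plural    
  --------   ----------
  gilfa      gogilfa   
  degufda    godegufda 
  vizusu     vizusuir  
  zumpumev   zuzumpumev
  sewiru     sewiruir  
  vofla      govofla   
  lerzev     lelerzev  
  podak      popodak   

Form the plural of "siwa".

gosiwa

degufda and podak both have last vowel 'a' yet inflect differently (godegufda, popodak), so the last vowel is not what conditions the rule; the final letter is.
"siwa" ends in -a. The stems ending in -a (degufda → godegufda, gilfa → gogilfa, vofla → govofla) add the prefix go-.
So siwa → gosiwa.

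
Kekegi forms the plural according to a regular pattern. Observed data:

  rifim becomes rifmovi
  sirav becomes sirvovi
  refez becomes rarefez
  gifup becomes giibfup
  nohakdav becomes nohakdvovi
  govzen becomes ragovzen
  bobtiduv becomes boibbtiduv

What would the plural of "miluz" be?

"miluz" has last vowel 'u'. The stems whose last vowel is 'u' (bobtiduv → boibbtiduv, gifup → giibfup) insert -ib- after the first vowel.
The other patterns: stems whose last vowel is 'e' add the prefix ra-; stems whose last vowel is 'a' or 'i' delete the last vowel and add -ovi.
So miluz → miibluz.

miibluz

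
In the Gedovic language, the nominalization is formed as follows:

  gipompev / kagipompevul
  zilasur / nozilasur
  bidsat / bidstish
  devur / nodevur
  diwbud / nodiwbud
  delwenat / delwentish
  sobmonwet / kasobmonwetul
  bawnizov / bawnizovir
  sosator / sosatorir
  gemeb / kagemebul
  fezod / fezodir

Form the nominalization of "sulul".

nosulul

zilasur and sosator both end in -r yet inflect differently (nozilasur, sosatorir), so the final letter is not what conditions the rule; the last vowel is.
"sulul" has last vowel 'u'. The stems whose last vowel is 'u' (zilasur → nozilasur, diwbud → nodiwbud, devur → nodevur) add the prefix no-.
So sulul → nosulul.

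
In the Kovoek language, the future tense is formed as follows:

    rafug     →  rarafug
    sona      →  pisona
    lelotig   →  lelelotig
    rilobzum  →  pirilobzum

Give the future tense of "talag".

tatalag

rafug and rilobzum both have last vowel 'u' yet inflect differently (rarafug, pirilobzum), so the last vowel is not what conditions the rule; the final letter is.
"talag" ends in -g. The stems ending in -g (rafug → rarafug, lelotig → lelelotig) repeat the first consonant+vowel as a prefix.
So talag → tatalag.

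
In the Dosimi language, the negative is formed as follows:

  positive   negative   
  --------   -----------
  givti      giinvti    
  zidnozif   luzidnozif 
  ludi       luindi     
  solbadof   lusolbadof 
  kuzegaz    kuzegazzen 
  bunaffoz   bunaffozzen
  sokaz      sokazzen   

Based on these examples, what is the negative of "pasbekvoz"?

pasbekvozzen

"pasbekvoz" ends in -z. The stems ending in -z (kuzegaz → kuzegazzen, sokaz → sokazzen, bunaffoz → bunaffozzen) double the final consonant and add -en.
So pasbekvoz → pasbekvozzen.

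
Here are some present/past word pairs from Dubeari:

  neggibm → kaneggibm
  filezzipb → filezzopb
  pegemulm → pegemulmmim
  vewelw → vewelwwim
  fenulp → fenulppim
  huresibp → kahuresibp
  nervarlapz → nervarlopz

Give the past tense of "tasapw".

tasopw

fenulp and huresibp both end in -p yet inflect differently (fenulppim, kahuresibp), so the final letter is not what conditions the rule; the second-to-last letter is.
"tasapw" has second-to-last letter 'p'. The stems whose second-to-last letter is 'p' (nervarlapz → nervarlopz, filezzipb → filezzopb) change the last vowel to 'o'.
The other patterns: stems whose second-to-last letter is 'l' double the final consonant and add -im; stems whose second-to-last letter is 'b' add the prefix ka-.
So tasapw → tasopw.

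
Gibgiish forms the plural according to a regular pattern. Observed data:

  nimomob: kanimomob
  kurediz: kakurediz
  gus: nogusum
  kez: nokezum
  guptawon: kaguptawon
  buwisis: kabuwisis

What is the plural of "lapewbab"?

"lapewbab" has 3 vowels. The stems with 3 vowels (buwisis → kabuwisis, kurediz → kakurediz, guptawon → kaguptawon) add the prefix ka-.
The other pattern: stems with 1 vowel add no- … -um around the stem.
So lapewbab → kalapewbab.

kalapewbab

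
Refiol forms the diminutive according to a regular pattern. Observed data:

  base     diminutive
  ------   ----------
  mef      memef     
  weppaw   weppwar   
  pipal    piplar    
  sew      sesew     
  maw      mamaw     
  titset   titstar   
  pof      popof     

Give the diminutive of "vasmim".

vasmmar

weppaw and sew both end in -w yet inflect differently (weppwar, sesew), so the final letter is not what conditions the rule; the number of vowels is.
"vasmim" has 2 vowels. The stems with 2 vowels (pipal → piplar, titset → titstar, weppaw → weppwar) delete the last vowel and add -ar.
So vasmim → vasmmar.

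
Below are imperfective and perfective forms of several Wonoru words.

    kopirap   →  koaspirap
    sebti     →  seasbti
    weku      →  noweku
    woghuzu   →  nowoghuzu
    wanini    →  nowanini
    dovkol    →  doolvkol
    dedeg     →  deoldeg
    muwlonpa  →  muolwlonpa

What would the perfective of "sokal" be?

soaskal

sebti and wanini both end in -i yet inflect differently (seasbti, nowanini), so the final letter is not what conditions the rule; the first letter is.
"sokal" begins with s-. The one such stem in the data (sebti → seasbti) inserts -as- after the first vowel (as does kopirap), so the same rule applies.
The other patterns: stems beginning with w- add the prefix no-; stems beginning with d- or m- insert -ol- after the first vowel.
So sokal → soaskal.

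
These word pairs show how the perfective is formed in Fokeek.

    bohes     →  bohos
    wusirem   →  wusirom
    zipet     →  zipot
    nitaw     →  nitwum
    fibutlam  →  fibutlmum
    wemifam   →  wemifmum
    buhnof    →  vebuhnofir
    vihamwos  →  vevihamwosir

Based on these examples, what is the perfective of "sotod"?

vesotodir

wusirem and fibutlam both end in -m yet inflect differently (wusirom, fibutlmum), so the final letter is not what conditions the rule; the last vowel is.
"sotod" has last vowel 'o'. The stems whose last vowel is 'o' (buhnof → vebuhnofir, vihamwos → vevihamwosir) add ve- … -ir around the stem.
So sotod → vesotodir.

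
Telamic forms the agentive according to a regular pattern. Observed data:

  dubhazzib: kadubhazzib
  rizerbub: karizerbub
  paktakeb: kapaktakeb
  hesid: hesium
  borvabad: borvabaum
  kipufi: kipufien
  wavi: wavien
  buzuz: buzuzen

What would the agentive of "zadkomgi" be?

dubhazzib and hesid both have last vowel 'i' yet inflect differently (kadubhazzib, hesium), so the last vowel is not what conditions the rule; the final letter is.
"zadkomgi" ends in -i. The stems ending in -i (kipufi → kipufien, wavi → wavien) add -en.
So zadkomgi → zadkomgien.

zadkomgien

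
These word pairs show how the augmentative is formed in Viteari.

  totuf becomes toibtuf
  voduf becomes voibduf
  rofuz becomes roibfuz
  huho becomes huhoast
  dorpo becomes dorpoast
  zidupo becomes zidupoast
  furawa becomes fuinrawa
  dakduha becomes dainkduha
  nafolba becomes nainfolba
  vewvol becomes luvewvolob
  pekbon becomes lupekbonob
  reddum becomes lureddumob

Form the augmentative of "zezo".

"zezo" ends in -o. The stems ending in -o (huho → huhoast, dorpo → dorpoast, zidupo → zidupoast) add -ast.
So zezo → zezoast.

zezoast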